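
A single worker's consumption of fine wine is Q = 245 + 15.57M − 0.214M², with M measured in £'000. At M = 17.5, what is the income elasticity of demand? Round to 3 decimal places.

At M = 17.5: Q = 451.9375.
dQ/dM = 15.57 − 0.428M = 8.08000.
η = (dQ/dM)·(M/Q) = 8.08000 × (17.5/451.9375) = 0.313.

0.313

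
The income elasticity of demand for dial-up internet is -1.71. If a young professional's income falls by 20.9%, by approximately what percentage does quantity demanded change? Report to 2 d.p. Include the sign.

35.74%

%ΔQ ≈ η × %ΔI = -1.71 × (-20.9%) = 35.74%.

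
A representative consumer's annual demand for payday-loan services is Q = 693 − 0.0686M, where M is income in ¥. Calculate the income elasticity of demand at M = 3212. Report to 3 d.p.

-0.466

At M = 3212: Q = 472.657.
dQ/dM = −0.0686.
η = (dQ/dM)·(M/Q) = -0.0686 × (3212/472.657) = -0.466.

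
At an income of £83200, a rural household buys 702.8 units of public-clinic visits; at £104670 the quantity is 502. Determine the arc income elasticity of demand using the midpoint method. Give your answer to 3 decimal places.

-1.458

ΔQ = 502 − 702.8 = -200.8; midpoint Q̄ = (702.8 + 502)/2 = 602.4.
ΔI = 104670 − 83200 = 21470; midpoint Ī = (83200 + 104670)/2 = 93935.
η = (ΔQ/Q̄) ÷ (ΔI/Ī) = (-200.8/602.4) ÷ (21470/93935) = -1.458.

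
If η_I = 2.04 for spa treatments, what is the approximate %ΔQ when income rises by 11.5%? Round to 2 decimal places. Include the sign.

23.46%

%ΔQ ≈ η × %ΔI = 2.04 × 11.5% = 23.46%.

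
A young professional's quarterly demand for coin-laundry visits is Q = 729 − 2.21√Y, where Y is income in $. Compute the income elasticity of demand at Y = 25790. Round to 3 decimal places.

-0.474

At Y = 25790: Q = 374.090.
dQ/dY = -2.21/(2√Y) = -0.00688076 at this income.
η = (dQ/dY)·(Y/Q) = -0.00688076 × (25790/374.090) = -0.474.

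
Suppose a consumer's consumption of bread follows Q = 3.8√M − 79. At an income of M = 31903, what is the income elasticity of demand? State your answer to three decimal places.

0.566

At M = 31903: Q = 599.734.
dQ/dM = 3.8/(2√M) = 0.0106375 at this income.
η = (dQ/dM)·(M/Q) = 0.0106375 × (31903/599.734) = 0.566.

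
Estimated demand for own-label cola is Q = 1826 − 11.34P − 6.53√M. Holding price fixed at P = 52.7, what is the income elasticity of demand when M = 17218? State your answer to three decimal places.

-1.153

At P = 52.7, M = 17218: Q = 371.533.
Holding P constant, ∂Q/∂M = -6.53/(2√M) = -0.0248824.
η_M = (∂Q/∂M)·(M/Q) = -0.0248824 × (17218/371.533) = -1.153.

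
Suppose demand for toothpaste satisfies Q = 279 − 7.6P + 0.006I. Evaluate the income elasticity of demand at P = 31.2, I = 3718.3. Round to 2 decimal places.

At P = 31.2, I = 3718.3: Q = 64.190.
Holding P constant, ∂Q/∂I = 0.006.
η_I = (∂Q/∂I)·(I/Q) = 0.006 × (3718.3/64.190) = 0.35.

0.35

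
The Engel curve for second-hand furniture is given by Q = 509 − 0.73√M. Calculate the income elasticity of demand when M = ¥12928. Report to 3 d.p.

-0.097

At M = 12928: Q = 425.998.
dQ/dM = -0.73/(2√M) = -0.00321016 at this income.
η = (dQ/dM)·(M/Q) = -0.00321016 × (12928/425.998) = -0.097.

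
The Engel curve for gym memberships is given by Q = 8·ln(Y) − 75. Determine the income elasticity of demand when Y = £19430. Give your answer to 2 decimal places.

At Y = 19430: Q = 3.997.
dQ/dY = 8/Y = 0.000411734 at this income.
η = (dQ/dY)·(Y/Q) = 0.000411734 × (19430/3.997) = 2.00.

2.00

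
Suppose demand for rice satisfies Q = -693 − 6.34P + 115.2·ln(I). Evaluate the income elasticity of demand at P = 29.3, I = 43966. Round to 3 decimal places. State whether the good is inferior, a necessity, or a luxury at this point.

At P = 29.3, I = 43966: Q = 352.861.
Holding P constant, ∂Q/∂I = 115.2/I = 0.00262021.
η_I = (∂Q/∂I)·(I/Q) = 0.00262021 × (43966/352.861) = 0.326.
Since 0 < η < 1, this is a necessity.

0.326 (necessity)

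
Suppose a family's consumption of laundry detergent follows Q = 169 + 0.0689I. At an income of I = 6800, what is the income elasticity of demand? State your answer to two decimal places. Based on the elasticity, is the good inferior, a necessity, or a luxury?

At I = 6800: Q = 637.520.
dQ/dI = 0.0689.
η = (dQ/dI)·(I/Q) = 0.0689 × (6800/637.520) = 0.73.
Since 0 < η < 1, the good is a necessity.

0.73 (necessity)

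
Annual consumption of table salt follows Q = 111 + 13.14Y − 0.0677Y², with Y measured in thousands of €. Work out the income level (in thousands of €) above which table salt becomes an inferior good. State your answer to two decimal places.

dQ/dY = 13.14 − 0.1354Y.
The good is inferior where dQ/dY < 0. Setting dQ/dY = 0 gives Y = 13.14 / 0.1354 = 97.05.

97.05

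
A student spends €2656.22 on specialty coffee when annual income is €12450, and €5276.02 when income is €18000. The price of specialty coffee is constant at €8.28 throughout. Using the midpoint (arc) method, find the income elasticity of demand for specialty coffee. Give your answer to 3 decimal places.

1.812

With a constant price, Q₁ = 2656.22/8.28 = 320.800 and Q₂ = 5276.02/8.28 = 637.200 (equivalently, work directly with expenditure since P cancels).
Midpoint %ΔQ = (5276.02 − 2656.22)/3966.12 = 0.66054; midpoint %ΔI = (18000 − 12450)/15225 = 0.36453.
η = 0.66054 / 0.36453 = 1.812.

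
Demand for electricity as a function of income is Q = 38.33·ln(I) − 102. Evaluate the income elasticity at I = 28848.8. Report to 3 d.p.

0.131

At I = 28848.8: Q = 291.642.
dQ/dI = 38.33/I = 0.00132865 at this income.
η = (dQ/dI)·(I/Q) = 0.00132865 × (28848.8/291.642) = 0.131.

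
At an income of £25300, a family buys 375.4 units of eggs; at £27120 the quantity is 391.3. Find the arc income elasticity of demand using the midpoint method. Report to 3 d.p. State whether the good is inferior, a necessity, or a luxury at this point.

ΔQ = 391.3 − 375.4 = 15.9; midpoint Q̄ = (375.4 + 391.3)/2 = 383.35.
ΔI = 27120 − 25300 = 1820; midpoint Ī = (25300 + 27120)/2 = 26210.
η = (ΔQ/Q̄) ÷ (ΔI/Ī) = (15.9/383.35) ÷ (1820/26210) = 0.597.
0 < η < 1 ⇒ necessity.

0.597 (necessity)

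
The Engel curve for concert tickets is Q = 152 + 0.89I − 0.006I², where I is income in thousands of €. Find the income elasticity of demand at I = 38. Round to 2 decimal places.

0.09

At I = 38: Q = 177.1560.
dQ/dI = 0.89 − 0.012I = 0.43400.
η = (dQ/dI)·(I/Q) = 0.43400 × (38/177.1560) = 0.09.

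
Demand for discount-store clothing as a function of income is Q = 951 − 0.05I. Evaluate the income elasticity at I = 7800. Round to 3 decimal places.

-0.695

At I = 7800: Q = 561.000.
dQ/dI = −0.05.
η = (dQ/dI)·(I/Q) = -0.05 × (7800/561.000) = -0.695.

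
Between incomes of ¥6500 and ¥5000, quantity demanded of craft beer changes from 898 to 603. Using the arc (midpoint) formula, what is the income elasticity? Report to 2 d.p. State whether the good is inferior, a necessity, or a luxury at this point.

ΔQ = 603 − 898 = -295; midpoint Q̄ = (898 + 603)/2 = 750.5.
ΔI = 5000 − 6500 = -1500; midpoint Ī = (6500 + 5000)/2 = 5750.
η = (ΔQ/Q̄) ÷ (ΔI/Ī) = (-295/750.5) ÷ (-1500/5750) = 1.51.
η > 1 ⇒ luxury.

1.51 (luxury)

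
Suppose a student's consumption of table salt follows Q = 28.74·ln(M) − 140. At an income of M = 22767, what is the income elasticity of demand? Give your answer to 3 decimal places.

0.194

At M = 22767: Q = 148.350.
dQ/dM = 28.74/M = 0.00126235 at this income.
η = (dQ/dM)·(M/Q) = 0.00126235 × (22767/148.350) = 0.194.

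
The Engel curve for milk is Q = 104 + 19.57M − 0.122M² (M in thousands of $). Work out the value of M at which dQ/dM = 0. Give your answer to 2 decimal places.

80.20

dQ/dM = 19.57 − 0.244M.
The good is inferior where dQ/dM < 0. Setting dQ/dM = 0 gives M = 19.57 / 0.244 = 80.20.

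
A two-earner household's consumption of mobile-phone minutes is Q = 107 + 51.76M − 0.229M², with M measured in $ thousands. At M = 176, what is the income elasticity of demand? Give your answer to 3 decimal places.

At M = 176: Q = 2123.2560.
dQ/dM = 51.76 − 0.458M = -28.84800.
η = (dQ/dM)·(M/Q) = -28.84800 × (176/2123.2560) = -2.391.

-2.391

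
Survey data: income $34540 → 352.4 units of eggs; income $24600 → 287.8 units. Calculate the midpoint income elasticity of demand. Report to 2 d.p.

0.60

ΔQ = 287.8 − 352.4 = -64.6; midpoint Q̄ = (352.4 + 287.8)/2 = 320.1.
ΔI = 24600 − 34540 = -9940; midpoint Ī = (34540 + 24600)/2 = 29570.
η = (ΔQ/Q̄) ÷ (ΔI/Ī) = (-64.6/320.1) ÷ (-9940/29570) = 0.60.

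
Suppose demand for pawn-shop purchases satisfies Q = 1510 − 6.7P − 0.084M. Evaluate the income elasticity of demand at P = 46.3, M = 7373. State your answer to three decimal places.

-1.067

At P = 46.3, M = 7373: Q = 580.458.
Holding P constant, ∂Q/∂M = −0.084.
η_M = (∂Q/∂M)·(M/Q) = -0.084 × (7373/580.458) = -1.067.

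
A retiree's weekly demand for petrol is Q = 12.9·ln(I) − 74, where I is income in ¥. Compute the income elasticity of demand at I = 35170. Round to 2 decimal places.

0.21

At I = 35170: Q = 61.037.
dQ/dI = 12.9/I = 0.00036679 at this income.
η = (dQ/dI)·(I/Q) = 0.00036679 × (35170/61.037) = 0.21.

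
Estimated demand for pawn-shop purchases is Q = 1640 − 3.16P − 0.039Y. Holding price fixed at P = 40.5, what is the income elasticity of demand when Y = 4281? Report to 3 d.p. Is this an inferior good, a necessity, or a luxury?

-0.124 (inferior good)

At P = 40.5, Y = 4281: Q = 1345.061.
Holding P constant, ∂Q/∂Y = −0.039.
η_Y = (∂Q/∂Y)·(Y/Q) = -0.039 × (4281/1345.061) = -0.124.
Since η < 0, this is an inferior good.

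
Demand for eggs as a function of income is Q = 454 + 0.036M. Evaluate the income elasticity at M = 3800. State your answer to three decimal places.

0.232

At M = 3800: Q = 590.800.
dQ/dM = 0.036.
η = (dQ/dM)·(M/Q) = 0.036 × (3800/590.800) = 0.232.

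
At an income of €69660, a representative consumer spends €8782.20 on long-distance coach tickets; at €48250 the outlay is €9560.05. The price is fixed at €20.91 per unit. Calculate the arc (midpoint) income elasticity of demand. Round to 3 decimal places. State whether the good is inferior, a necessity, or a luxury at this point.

With a constant price, Q₁ = 8782.20/20.91 = 420.000 and Q₂ = 9560.05/20.91 = 457.200 (equivalently, work directly with expenditure since P cancels).
Midpoint %ΔQ = (9560.05 − 8782.20)/9171.13 = 0.08482; midpoint %ΔI = (48250 − 69660)/58955 = -0.36316.
η = 0.08482 / -0.36316 = -0.234.
η < 0 ⇒ inferior good.

-0.234 (inferior good)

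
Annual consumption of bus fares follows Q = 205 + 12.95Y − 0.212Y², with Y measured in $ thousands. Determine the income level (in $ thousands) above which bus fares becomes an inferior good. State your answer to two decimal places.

dQ/dY = 12.95 − 0.424Y.
The good is inferior where dQ/dY < 0. Setting dQ/dY = 0 gives Y = 12.95 / 0.424 = 30.54.

30.54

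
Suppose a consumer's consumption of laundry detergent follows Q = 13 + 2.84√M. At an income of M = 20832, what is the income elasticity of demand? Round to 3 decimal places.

0.485

At M = 20832: Q = 422.906.
dQ/dM = 2.84/(2√M) = 0.00983836 at this income.
η = (dQ/dM)·(M/Q) = 0.00983836 × (20832/422.906) = 0.485.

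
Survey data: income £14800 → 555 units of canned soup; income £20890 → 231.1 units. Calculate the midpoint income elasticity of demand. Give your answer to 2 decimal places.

ΔQ = 231.1 − 555 = -323.9; midpoint Q̄ = (555 + 231.1)/2 = 393.05.
ΔI = 20890 − 14800 = 6090; midpoint Ī = (14800 + 20890)/2 = 17845.
η = (ΔQ/Q̄) ÷ (ΔI/Ī) = (-323.9/393.05) ÷ (6090/17845) = -2.41.

-2.41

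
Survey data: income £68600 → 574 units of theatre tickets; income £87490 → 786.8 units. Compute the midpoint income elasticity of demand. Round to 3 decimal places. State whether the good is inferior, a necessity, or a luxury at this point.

1.292 (luxury)

ΔQ = 786.8 − 574 = 212.8; midpoint Q̄ = (574 + 786.8)/2 = 680.4.
ΔI = 87490 − 68600 = 18890; midpoint Ī = (68600 + 87490)/2 = 78045.
η = (ΔQ/Q̄) ÷ (ΔI/Ī) = (212.8/680.4) ÷ (18890/78045) = 1.292.
η > 1 ⇒ luxury.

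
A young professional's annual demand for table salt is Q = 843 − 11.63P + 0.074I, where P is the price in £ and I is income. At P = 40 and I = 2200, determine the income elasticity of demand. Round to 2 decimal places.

0.30

At P = 40, I = 2200: Q = 540.600.
Holding P constant, ∂Q/∂I = 0.074.
η_I = (∂Q/∂I)·(I/Q) = 0.074 × (2200/540.600) = 0.30.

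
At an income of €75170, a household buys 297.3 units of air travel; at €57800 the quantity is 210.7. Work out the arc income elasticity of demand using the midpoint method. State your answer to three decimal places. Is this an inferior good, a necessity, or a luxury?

1.305 (luxury)

ΔQ = 210.7 − 297.3 = -86.6; midpoint Q̄ = (297.3 + 210.7)/2 = 254.
ΔI = 57800 − 75170 = -17370; midpoint Ī = (75170 + 57800)/2 = 66485.
η = (ΔQ/Q̄) ÷ (ΔI/Ī) = (-86.6/254) ÷ (-17370/66485) = 1.305.
η > 1 ⇒ luxury.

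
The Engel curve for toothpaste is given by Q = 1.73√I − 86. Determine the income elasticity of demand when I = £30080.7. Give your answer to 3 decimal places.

0.701

At I = 30080.7: Q = 214.048.
dQ/dI = 1.73/(2√I) = 0.00498738 at this income.
η = (dQ/dI)·(I/Q) = 0.00498738 × (30080.7/214.048) = 0.701.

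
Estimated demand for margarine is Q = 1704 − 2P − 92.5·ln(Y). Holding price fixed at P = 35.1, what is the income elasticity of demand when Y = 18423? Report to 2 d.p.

-0.13

At P = 35.1, Y = 18423: Q = 725.325.
Holding P constant, ∂Q/∂Y = -92.5/Y = -0.0050209.
η_Y = (∂Q/∂Y)·(Y/Q) = -0.0050209 × (18423/725.325) = -0.13.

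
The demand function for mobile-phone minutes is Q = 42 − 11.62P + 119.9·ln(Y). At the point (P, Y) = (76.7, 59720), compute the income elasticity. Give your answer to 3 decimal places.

0.255

At P = 76.7, Y = 59720: Q = 469.337.
Holding P constant, ∂Q/∂Y = 119.9/Y = 0.0020077.
η_Y = (∂Q/∂Y)·(Y/Q) = 0.0020077 × (59720/469.337) = 0.255.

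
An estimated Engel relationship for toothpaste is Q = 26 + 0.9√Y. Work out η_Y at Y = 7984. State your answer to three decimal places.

0.378

At Y = 7984: Q = 106.418.
dQ/dY = 0.9/(2√Y) = 0.00503619 at this income.
η = (dQ/dY)·(Y/Q) = 0.00503619 × (7984/106.418) = 0.378.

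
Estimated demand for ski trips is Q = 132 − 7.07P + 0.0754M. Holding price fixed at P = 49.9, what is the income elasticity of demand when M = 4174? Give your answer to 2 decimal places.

At P = 49.9, M = 4174: Q = 93.927.
Holding P constant, ∂Q/∂M = 0.0754.
η_M = (∂Q/∂M)·(M/Q) = 0.0754 × (4174/93.927) = 3.35.

3.35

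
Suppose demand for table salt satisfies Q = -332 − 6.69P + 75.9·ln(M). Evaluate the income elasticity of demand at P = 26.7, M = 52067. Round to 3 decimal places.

At P = 26.7, M = 52067: Q = 313.673.
Holding P constant, ∂Q/∂M = 75.9/M = 0.00145774.
η_M = (∂Q/∂M)·(M/Q) = 0.00145774 × (52067/313.673) = 0.242.

0.242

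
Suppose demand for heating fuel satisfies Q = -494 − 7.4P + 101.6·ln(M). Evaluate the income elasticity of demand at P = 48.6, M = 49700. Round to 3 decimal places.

0.415

At P = 48.6, M = 49700: Q = 245.038.
Holding P constant, ∂Q/∂M = 101.6/M = 0.00204427.
η_M = (∂Q/∂M)·(M/Q) = 0.00204427 × (49700/245.038) = 0.415.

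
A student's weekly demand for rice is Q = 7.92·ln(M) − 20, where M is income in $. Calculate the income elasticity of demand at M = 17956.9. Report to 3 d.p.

0.138

At M = 17956.9: Q = 57.582.
dQ/dM = 7.92/M = 0.000441056 at this income.
η = (dQ/dM)·(M/Q) = 0.000441056 × (17956.9/57.582) = 0.138.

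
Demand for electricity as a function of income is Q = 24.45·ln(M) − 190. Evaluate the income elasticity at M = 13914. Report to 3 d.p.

At M = 13914: Q = 43.269.
dQ/dM = 24.45/M = 0.00175722 at this income.
η = (dQ/dM)·(M/Q) = 0.00175722 × (13914/43.269) = 0.565.

0.565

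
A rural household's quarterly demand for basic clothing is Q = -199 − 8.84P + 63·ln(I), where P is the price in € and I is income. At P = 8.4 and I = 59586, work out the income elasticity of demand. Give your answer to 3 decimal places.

At P = 8.4, I = 59586: Q = 419.440.
Holding P constant, ∂Q/∂I = 63/I = 0.0010573.
η_I = (∂Q/∂I)·(I/Q) = 0.0010573 × (59586/419.440) = 0.150.

0.150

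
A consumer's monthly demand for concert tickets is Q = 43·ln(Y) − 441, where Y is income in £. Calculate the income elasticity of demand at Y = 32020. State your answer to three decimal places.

8.453

At Y = 32020: Q = 5.087.
dQ/dY = 43/Y = 0.00134291 at this income.
η = (dQ/dY)·(Y/Q) = 0.00134291 × (32020/5.087) = 8.453.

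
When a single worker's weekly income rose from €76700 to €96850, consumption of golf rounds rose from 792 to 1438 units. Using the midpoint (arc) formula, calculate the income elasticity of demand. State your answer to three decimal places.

2.495

ΔQ = 1438 − 792 = 646; midpoint Q̄ = (792 + 1438)/2 = 1115.
ΔI = 96850 − 76700 = 20150; midpoint Ī = (76700 + 96850)/2 = 86775.
η = (ΔQ/Q̄) ÷ (ΔI/Ī) = (646/1115) ÷ (20150/86775) = 2.495.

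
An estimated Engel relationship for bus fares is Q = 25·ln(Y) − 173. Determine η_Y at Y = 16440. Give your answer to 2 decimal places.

0.36

At Y = 16440: Q = 69.687.
dQ/dY = 25/Y = 0.00152068 at this income.
η = (dQ/dY)·(Y/Q) = 0.00152068 × (16440/69.687) = 0.36.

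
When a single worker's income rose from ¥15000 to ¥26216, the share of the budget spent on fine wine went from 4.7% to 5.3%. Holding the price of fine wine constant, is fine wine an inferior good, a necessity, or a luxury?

The budget share rises as income rises, so η > 1.

luxury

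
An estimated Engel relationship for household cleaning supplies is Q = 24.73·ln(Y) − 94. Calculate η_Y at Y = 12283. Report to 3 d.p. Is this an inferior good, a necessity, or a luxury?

At Y = 12283: Q = 138.857.
dQ/dY = 24.73/Y = 0.00201335 at this income.
η = (dQ/dY)·(Y/Q) = 0.00201335 × (12283/138.857) = 0.178.
Since 0 < η < 1, the good is a necessity.

0.178 (necessity)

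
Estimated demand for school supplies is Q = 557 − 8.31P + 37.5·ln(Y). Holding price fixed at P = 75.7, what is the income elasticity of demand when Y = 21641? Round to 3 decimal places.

0.124

At P = 75.7, Y = 21641: Q = 302.271.
Holding P constant, ∂Q/∂Y = 37.5/Y = 0.00173282.
η_Y = (∂Q/∂Y)·(Y/Q) = 0.00173282 × (21641/302.271) = 0.124.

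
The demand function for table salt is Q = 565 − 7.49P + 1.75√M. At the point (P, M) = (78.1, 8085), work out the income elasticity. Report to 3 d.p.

0.573

At P = 78.1, M = 8085: Q = 137.385.
Holding P constant, ∂Q/∂M = 1.75/(2√M) = 0.00973124.
η_M = (∂Q/∂M)·(M/Q) = 0.00973124 × (8085/137.385) = 0.573.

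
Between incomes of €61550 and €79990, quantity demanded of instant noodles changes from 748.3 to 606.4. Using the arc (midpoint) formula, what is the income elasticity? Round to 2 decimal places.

ΔQ = 606.4 − 748.3 = -141.9; midpoint Q̄ = (748.3 + 606.4)/2 = 677.35.
ΔI = 79990 − 61550 = 18440; midpoint Ī = (61550 + 79990)/2 = 70770.
η = (ΔQ/Q̄) ÷ (ΔI/Ī) = (-141.9/677.35) ÷ (18440/70770) = -0.80.

-0.80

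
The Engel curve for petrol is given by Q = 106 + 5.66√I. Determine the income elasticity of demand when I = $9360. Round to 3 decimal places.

0.419

At I = 9360: Q = 653.589.
dQ/dI = 5.66/(2√I) = 0.0292515 at this income.
η = (dQ/dI)·(I/Q) = 0.0292515 × (9360/653.589) = 0.419.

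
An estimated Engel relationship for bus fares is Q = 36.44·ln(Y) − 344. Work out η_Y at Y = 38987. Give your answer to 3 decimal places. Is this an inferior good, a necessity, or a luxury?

0.884 (necessity)

At Y = 38987: Q = 41.207.
dQ/dY = 36.44/Y = 0.000934671 at this income.
η = (dQ/dY)·(Y/Q) = 0.000934671 × (38987/41.207) = 0.884.
Since 0 < η < 1, the good is a necessity.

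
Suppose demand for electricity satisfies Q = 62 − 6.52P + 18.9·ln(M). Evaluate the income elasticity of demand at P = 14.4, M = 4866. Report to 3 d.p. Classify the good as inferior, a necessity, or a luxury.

0.147 (necessity)

At P = 14.4, M = 4866: Q = 128.574.
Holding P constant, ∂Q/∂M = 18.9/M = 0.00388409.
η_M = (∂Q/∂M)·(M/Q) = 0.00388409 × (4866/128.574) = 0.147.
Since 0 < η < 1, this is a necessity.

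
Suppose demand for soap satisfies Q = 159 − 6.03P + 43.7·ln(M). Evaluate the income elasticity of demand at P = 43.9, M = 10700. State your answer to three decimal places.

At P = 43.9, M = 10700: Q = 299.732.
Holding P constant, ∂Q/∂M = 43.7/M = 0.00408411.
η_M = (∂Q/∂M)·(M/Q) = 0.00408411 × (10700/299.732) = 0.146.

0.146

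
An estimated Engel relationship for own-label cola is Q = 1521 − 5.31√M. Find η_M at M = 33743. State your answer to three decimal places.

At M = 33743: Q = 545.592.
dQ/dM = -5.31/(2√M) = -0.0144535 at this income.
η = (dQ/dM)·(M/Q) = -0.0144535 × (33743/545.592) = -0.894.

-0.894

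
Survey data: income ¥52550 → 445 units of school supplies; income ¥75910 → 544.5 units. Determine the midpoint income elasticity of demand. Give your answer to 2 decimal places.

ΔQ = 544.5 − 445 = 99.5; midpoint Q̄ = (445 + 544.5)/2 = 494.75.
ΔI = 75910 − 52550 = 23360; midpoint Ī = (52550 + 75910)/2 = 64230.
η = (ΔQ/Q̄) ÷ (ΔI/Ī) = (99.5/494.75) ÷ (23360/64230) = 0.55.

0.55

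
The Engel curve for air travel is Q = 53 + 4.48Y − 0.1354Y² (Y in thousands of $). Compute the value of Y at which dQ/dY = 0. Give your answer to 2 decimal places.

dQ/dY = 4.48 − 0.2708Y.
The good is inferior where dQ/dY < 0. Setting dQ/dY = 0 gives Y = 4.48 / 0.2708 = 16.54.

16.54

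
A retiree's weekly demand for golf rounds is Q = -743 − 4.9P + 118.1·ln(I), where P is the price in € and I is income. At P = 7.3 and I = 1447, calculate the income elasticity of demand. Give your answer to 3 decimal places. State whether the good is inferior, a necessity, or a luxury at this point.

1.464 (luxury)

At P = 7.3, I = 1447: Q = 80.673.
Holding P constant, ∂Q/∂I = 118.1/I = 0.0816171.
η_I = (∂Q/∂I)·(I/Q) = 0.0816171 × (1447/80.673) = 1.464.
Since η > 1, this is a luxury.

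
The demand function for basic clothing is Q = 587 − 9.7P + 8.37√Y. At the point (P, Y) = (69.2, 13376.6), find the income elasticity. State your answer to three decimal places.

At P = 69.2, Y = 13376.6: Q = 883.811.
Holding P constant, ∂Q/∂Y = 8.37/(2√Y) = 0.0361845.
η_Y = (∂Q/∂Y)·(Y/Q) = 0.0361845 × (13376.6/883.811) = 0.548.

0.548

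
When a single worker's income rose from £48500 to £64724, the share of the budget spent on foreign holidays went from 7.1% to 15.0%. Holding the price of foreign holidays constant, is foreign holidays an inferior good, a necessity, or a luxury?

luxury

The budget share rises as income rises, so η > 1.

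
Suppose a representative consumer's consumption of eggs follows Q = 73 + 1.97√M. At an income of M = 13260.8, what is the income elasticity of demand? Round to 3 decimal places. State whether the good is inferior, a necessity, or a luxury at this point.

At M = 13260.8: Q = 299.856.
dQ/dM = 1.97/(2√M) = 0.00855365 at this income.
η = (dQ/dM)·(M/Q) = 0.00855365 × (13260.8/299.856) = 0.378.
Since 0 < η < 1, the good is a necessity.

0.378 (necessity)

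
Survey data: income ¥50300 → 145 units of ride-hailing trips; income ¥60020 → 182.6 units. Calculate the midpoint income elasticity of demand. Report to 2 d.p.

1.30

ΔQ = 182.6 − 145 = 37.6; midpoint Q̄ = (145 + 182.6)/2 = 163.8.
ΔI = 60020 − 50300 = 9720; midpoint Ī = (50300 + 60020)/2 = 55160.
η = (ΔQ/Q̄) ÷ (ΔI/Ī) = (37.6/163.8) ÷ (9720/55160) = 1.30.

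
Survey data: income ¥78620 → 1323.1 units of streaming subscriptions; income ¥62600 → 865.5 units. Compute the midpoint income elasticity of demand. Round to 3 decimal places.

ΔQ = 865.5 − 1323.1 = -457.6; midpoint Q̄ = (1323.1 + 865.5)/2 = 1094.3.
ΔI = 62600 − 78620 = -16020; midpoint Ī = (78620 + 62600)/2 = 70610.
η = (ΔQ/Q̄) ÷ (ΔI/Ī) = (-457.6/1094.3) ÷ (-16020/70610) = 1.843.

1.843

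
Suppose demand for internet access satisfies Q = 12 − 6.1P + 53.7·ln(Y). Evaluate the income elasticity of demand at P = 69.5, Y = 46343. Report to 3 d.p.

0.325

At P = 69.5, Y = 46343: Q = 164.993.
Holding P constant, ∂Q/∂Y = 53.7/Y = 0.00115875.
η_Y = (∂Q/∂Y)·(Y/Q) = 0.00115875 × (46343/164.993) = 0.325.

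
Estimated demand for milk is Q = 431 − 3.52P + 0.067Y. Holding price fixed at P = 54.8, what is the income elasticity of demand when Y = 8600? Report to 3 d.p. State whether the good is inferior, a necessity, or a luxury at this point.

At P = 54.8, Y = 8600: Q = 814.304.
Holding P constant, ∂Q/∂Y = 0.067.
η_Y = (∂Q/∂Y)·(Y/Q) = 0.067 × (8600/814.304) = 0.708.
Since 0 < η < 1, this is a necessity.

0.708 (necessity)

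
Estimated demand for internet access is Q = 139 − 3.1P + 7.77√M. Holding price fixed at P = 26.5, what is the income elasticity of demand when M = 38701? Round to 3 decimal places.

0.482

At P = 26.5, M = 38701: Q = 1585.409.
Holding P constant, ∂Q/∂M = 7.77/(2√M) = 0.0197483.
η_M = (∂Q/∂M)·(M/Q) = 0.0197483 × (38701/1585.409) = 0.482.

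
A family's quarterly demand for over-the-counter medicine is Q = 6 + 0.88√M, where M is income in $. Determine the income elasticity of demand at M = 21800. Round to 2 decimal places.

At M = 21800: Q = 135.930.
dQ/dM = 0.88/(2√M) = 0.00298006 at this income.
η = (dQ/dM)·(M/Q) = 0.00298006 × (21800/135.930) = 0.48.

0.48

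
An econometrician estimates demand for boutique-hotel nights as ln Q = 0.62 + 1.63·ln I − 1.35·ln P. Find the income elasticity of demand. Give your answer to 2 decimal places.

1.63

In a log-linear demand, the coefficient on ln I is the income elasticity.
So η = 1.63.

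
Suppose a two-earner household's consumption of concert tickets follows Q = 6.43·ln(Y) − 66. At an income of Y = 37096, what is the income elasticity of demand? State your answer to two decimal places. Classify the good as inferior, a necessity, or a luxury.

3.89 (luxury)

At Y = 37096: Q = 1.652.
dQ/dY = 6.43/Y = 0.000173334 at this income.
η = (dQ/dY)·(Y/Q) = 0.000173334 × (37096/1.652) = 3.89.
Since η > 1, the good is a luxury.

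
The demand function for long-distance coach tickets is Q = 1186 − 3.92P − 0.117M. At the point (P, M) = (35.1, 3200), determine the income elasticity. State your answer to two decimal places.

At P = 35.1, M = 3200: Q = 674.008.
Holding P constant, ∂Q/∂M = −0.117.
η_M = (∂Q/∂M)·(M/Q) = -0.117 × (3200/674.008) = -0.56.

-0.56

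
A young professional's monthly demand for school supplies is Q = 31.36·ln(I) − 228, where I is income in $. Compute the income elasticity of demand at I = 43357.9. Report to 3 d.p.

0.294

At I = 43357.9: Q = 106.838.
dQ/dI = 31.36/I = 0.000723282 at this income.
η = (dQ/dI)·(I/Q) = 0.000723282 × (43357.9/106.838) = 0.294.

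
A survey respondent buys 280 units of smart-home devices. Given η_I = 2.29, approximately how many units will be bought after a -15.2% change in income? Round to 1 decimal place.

%ΔQ ≈ η × %ΔI = 2.29 × (-15.2%) = -34.808%.
New Q ≈ 280 × (1 − 0.34808) = 182.5.

182.5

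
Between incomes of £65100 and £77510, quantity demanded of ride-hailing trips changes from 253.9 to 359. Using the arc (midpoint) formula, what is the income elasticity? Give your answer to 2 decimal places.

1.97

ΔQ = 359 − 253.9 = 105.1; midpoint Q̄ = (253.9 + 359)/2 = 306.45.
ΔI = 77510 − 65100 = 12410; midpoint Ī = (65100 + 77510)/2 = 71305.
η = (ΔQ/Q̄) ÷ (ΔI/Ī) = (105.1/306.45) ÷ (12410/71305) = 1.97.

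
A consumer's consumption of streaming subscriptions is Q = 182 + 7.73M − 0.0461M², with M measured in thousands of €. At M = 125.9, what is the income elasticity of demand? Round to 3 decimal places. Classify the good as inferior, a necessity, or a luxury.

At M = 125.9: Q = 424.4847.
dQ/dM = 7.73 − 0.0922M = -3.87798.
η = (dQ/dM)·(M/Q) = -3.87798 × (125.9/424.4847) = -1.150.
η < 0 ⇒ inferior good.

-1.150 (inferior good)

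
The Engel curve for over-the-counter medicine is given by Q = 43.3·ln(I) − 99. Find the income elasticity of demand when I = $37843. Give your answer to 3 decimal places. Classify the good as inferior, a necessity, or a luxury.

At I = 37843: Q = 357.434.
dQ/dI = 43.3/I = 0.0011442 at this income.
η = (dQ/dI)·(I/Q) = 0.0011442 × (37843/357.434) = 0.121.
Since 0 < η < 1, the good is a necessity.

0.121 (necessity)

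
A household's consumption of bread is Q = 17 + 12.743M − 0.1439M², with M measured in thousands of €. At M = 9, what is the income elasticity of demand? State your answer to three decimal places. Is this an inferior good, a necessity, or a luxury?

0.761 (necessity)

At M = 9: Q = 120.0311.
dQ/dM = 12.743 − 0.2878M = 10.15280.
η = (dQ/dM)·(M/Q) = 10.15280 × (9/120.0311) = 0.761.
0 < η < 1 ⇒ necessity.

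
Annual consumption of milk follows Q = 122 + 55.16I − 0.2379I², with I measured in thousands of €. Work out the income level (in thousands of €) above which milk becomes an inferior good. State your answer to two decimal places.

dQ/dI = 55.16 − 0.4758I.
The good is inferior where dQ/dI < 0. Setting dQ/dI = 0 gives I = 55.16 / 0.4758 = 115.93.

115.93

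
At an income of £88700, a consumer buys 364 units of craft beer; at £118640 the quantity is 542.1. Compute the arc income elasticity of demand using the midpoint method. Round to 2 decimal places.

1.36

ΔQ = 542.1 − 364 = 178.1; midpoint Q̄ = (364 + 542.1)/2 = 453.05.
ΔI = 118640 − 88700 = 29940; midpoint Ī = (88700 + 118640)/2 = 103670.
η = (ΔQ/Q̄) ÷ (ΔI/Ī) = (178.1/453.05) ÷ (29940/103670) = 1.36.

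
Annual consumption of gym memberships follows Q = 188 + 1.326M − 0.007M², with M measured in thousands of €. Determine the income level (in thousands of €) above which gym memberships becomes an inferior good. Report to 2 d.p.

dQ/dM = 1.326 − 0.014M.
The good is inferior where dQ/dM < 0. Setting dQ/dM = 0 gives M = 1.326 / 0.014 = 94.71.

94.71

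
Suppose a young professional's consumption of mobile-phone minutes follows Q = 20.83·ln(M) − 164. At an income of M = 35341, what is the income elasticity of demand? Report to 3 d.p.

At M = 35341: Q = 54.148.
dQ/dM = 20.83/M = 0.0005894 at this income.
η = (dQ/dM)·(M/Q) = 0.0005894 × (35341/54.148) = 0.385.

0.385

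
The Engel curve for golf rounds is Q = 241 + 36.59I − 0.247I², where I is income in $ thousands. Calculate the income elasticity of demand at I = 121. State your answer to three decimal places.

At I = 121: Q = 1052.0630.
dQ/dI = 36.59 − 0.494I = -23.18400.
η = (dQ/dI)·(I/Q) = -23.18400 × (121/1052.0630) = -2.666.

-2.666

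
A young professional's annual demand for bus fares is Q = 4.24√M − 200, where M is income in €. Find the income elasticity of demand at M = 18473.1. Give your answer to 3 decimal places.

At M = 18473.1: Q = 376.283.
dQ/dM = 4.24/(2√M) = 0.0155979 at this income.
η = (dQ/dM)·(M/Q) = 0.0155979 × (18473.1/376.283) = 0.766.

0.766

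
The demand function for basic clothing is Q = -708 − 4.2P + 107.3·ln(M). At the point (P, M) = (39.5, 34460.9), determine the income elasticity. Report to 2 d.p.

0.43

At P = 39.5, M = 34460.9: Q = 247.125.
Holding P constant, ∂Q/∂M = 107.3/M = 0.00311367.
η_M = (∂Q/∂M)·(M/Q) = 0.00311367 × (34460.9/247.125) = 0.43.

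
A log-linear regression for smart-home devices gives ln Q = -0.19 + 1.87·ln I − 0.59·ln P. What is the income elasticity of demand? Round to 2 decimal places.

In a log-linear demand, the coefficient on ln I is the income elasticity.
So η = 1.87.

1.87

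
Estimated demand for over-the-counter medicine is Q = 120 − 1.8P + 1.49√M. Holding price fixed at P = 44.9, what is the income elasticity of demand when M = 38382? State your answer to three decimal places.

At P = 44.9, M = 38382: Q = 331.091.
Holding P constant, ∂Q/∂M = 1.49/(2√M) = 0.0038027.
η_M = (∂Q/∂M)·(M/Q) = 0.0038027 × (38382/331.091) = 0.441.

0.441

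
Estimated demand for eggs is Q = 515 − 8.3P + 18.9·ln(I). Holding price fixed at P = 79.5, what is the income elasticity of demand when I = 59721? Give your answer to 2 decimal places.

0.30

At P = 79.5, I = 59721: Q = 63.002.
Holding P constant, ∂Q/∂I = 18.9/I = 0.000316472.
η_I = (∂Q/∂I)·(I/Q) = 0.000316472 × (59721/63.002) = 0.30.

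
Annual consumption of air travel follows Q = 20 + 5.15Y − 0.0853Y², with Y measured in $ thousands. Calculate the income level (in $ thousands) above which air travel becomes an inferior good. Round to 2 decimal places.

30.19

dQ/dY = 5.15 − 0.1706Y.
The good is inferior where dQ/dY < 0. Setting dQ/dY = 0 gives Y = 5.15 / 0.1706 = 30.19.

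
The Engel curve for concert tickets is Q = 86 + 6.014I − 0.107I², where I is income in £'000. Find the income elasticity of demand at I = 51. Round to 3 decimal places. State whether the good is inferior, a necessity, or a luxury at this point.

At I = 51: Q = 114.4070.
dQ/dI = 6.014 − 0.214I = -4.90000.
η = (dQ/dI)·(I/Q) = -4.90000 × (51/114.4070) = -2.184.
η < 0 ⇒ inferior good.

-2.184 (inferior good)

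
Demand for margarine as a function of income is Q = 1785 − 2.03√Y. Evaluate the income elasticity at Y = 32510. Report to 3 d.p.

-0.129

At Y = 32510: Q = 1418.980.
dQ/dY = -2.03/(2√Y) = -0.00562934 at this income.
η = (dQ/dY)·(Y/Q) = -0.00562934 × (32510/1418.980) = -0.129.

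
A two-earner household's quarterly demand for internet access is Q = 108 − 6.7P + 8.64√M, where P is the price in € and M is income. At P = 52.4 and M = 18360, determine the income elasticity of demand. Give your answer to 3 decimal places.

At P = 52.4, M = 18360: Q = 927.632.
Holding P constant, ∂Q/∂M = 8.64/(2√M) = 0.0318821.
η_M = (∂Q/∂M)·(M/Q) = 0.0318821 × (18360/927.632) = 0.631.

0.631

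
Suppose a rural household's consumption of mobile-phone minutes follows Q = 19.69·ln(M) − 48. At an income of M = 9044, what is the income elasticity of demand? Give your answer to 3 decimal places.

At M = 9044: Q = 131.373.
dQ/dM = 19.69/M = 0.00217713 at this income.
η = (dQ/dM)·(M/Q) = 0.00217713 × (9044/131.373) = 0.150.

0.150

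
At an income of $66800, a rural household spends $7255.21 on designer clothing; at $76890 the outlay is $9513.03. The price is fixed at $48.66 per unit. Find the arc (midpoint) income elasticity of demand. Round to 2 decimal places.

1.92

With a constant price, Q₁ = 7255.21/48.66 = 149.100 and Q₂ = 9513.03/48.66 = 195.500 (equivalently, work directly with expenditure since P cancels).
Midpoint %ΔQ = (9513.03 − 7255.21)/8384.12 = 0.26930; midpoint %ΔI = (76890 − 66800)/71845 = 0.14044.
η = 0.26930 / 0.14044 = 1.92.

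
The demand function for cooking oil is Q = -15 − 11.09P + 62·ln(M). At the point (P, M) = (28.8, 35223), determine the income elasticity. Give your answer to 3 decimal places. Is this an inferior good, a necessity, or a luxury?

0.197 (necessity)

At P = 28.8, M = 35223: Q = 314.714.
Holding P constant, ∂Q/∂M = 62/M = 0.00176021.
η_M = (∂Q/∂M)·(M/Q) = 0.00176021 × (35223/314.714) = 0.197.
Since 0 < η < 1, this is a necessity.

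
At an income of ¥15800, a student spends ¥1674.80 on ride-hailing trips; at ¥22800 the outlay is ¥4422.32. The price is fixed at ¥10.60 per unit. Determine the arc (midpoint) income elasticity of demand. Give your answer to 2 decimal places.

With a constant price, Q₁ = 1674.80/10.60 = 158.000 and Q₂ = 4422.32/10.60 = 417.200 (equivalently, work directly with expenditure since P cancels).
Midpoint %ΔQ = (4422.32 − 1674.80)/3048.56 = 0.90125; midpoint %ΔI = (22800 − 15800)/19300 = 0.36269.
η = 0.90125 / 0.36269 = 2.48.

2.48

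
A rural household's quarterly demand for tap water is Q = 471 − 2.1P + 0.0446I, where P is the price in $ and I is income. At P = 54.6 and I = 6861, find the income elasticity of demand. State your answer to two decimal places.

0.46

At P = 54.6, I = 6861: Q = 662.341.
Holding P constant, ∂Q/∂I = 0.0446.
η_I = (∂Q/∂I)·(I/Q) = 0.0446 × (6861/662.341) = 0.46.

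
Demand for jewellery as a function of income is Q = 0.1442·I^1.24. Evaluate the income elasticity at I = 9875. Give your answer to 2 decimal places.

For Q = A·I^β the income elasticity is constant and equal to β.
Here β = 1.24, so η = 1.24.

1.24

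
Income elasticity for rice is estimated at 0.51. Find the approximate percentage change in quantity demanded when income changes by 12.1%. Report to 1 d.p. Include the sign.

%ΔQ ≈ η × %ΔI = 0.51 × 12.1% = 6.2%.

6.2%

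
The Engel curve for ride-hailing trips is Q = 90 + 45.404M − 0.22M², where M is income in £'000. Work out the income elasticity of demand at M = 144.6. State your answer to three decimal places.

-1.282

At M = 144.6: Q = 2055.4032.
dQ/dM = 45.404 − 0.44M = -18.22000.
η = (dQ/dM)·(M/Q) = -18.22000 × (144.6/2055.4032) = -1.282.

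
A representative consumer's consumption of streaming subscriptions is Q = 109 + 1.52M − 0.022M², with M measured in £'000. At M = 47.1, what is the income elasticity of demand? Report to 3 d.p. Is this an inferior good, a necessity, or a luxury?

-0.197 (inferior good)

At M = 47.1: Q = 131.7870.
dQ/dM = 1.52 − 0.044M = -0.55240.
η = (dQ/dM)·(M/Q) = -0.55240 × (47.1/131.7870) = -0.197.
η < 0 ⇒ inferior good.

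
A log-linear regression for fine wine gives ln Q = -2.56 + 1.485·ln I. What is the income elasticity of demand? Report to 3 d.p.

1.485

In a log-linear demand, the coefficient on ln I is the income elasticity.
So η = 1.485.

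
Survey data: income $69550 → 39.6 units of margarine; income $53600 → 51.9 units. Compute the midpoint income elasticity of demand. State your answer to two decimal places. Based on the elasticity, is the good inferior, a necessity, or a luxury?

ΔQ = 51.9 − 39.6 = 12.3; midpoint Q̄ = (39.6 + 51.9)/2 = 45.75.
ΔI = 53600 − 69550 = -15950; midpoint Ī = (69550 + 53600)/2 = 61575.
η = (ΔQ/Q̄) ÷ (ΔI/Ī) = (12.3/45.75) ÷ (-15950/61575) = -1.04.
η < 0 ⇒ inferior good.

-1.04 (inferior good)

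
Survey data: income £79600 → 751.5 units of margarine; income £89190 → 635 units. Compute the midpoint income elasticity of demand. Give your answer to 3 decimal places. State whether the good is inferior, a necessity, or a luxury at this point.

ΔQ = 635 − 751.5 = -116.5; midpoint Q̄ = (751.5 + 635)/2 = 693.25.
ΔI = 89190 − 79600 = 9590; midpoint Ī = (79600 + 89190)/2 = 84395.
η = (ΔQ/Q̄) ÷ (ΔI/Ī) = (-116.5/693.25) ÷ (9590/84395) = -1.479.
η < 0 ⇒ inferior good.

-1.479 (inferior good)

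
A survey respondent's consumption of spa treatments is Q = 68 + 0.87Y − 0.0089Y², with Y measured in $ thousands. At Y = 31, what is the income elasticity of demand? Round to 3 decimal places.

At Y = 31: Q = 86.4171.
dQ/dY = 0.87 − 0.0178Y = 0.31820.
η = (dQ/dY)·(Y/Q) = 0.31820 × (31/86.4171) = 0.114.

0.114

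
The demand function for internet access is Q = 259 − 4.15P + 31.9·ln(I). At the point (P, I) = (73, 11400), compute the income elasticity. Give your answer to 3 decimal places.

0.126

At P = 73, I = 11400: Q = 254.040.
Holding P constant, ∂Q/∂I = 31.9/I = 0.00279825.
η_I = (∂Q/∂I)·(I/Q) = 0.00279825 × (11400/254.040) = 0.126.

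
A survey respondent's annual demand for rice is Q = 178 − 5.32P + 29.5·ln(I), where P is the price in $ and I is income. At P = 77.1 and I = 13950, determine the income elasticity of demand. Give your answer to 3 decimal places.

0.598

At P = 77.1, I = 13950: Q = 49.353.
Holding P constant, ∂Q/∂I = 29.5/I = 0.0021147.
η_I = (∂Q/∂I)·(I/Q) = 0.0021147 × (13950/49.353) = 0.598.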